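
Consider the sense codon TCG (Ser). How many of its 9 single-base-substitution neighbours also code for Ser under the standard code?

Position 1: none → 0 synonymous.
Position 2: none → 0 synonymous.
Position 3: TCT, TCC, TCA → 3 synonymous.
Total: 0 + 0 + 3 = 3.

3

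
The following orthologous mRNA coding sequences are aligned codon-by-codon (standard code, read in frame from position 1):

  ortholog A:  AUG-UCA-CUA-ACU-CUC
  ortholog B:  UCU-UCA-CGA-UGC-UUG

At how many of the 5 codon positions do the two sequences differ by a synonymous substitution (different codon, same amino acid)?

Codon 1: AUG Met / UCU Ser — nonsynonymous.
Codon 2: UCA Ser / UCA Ser — identical.
Codon 3: CUA Leu / CGA Arg — nonsynonymous.
Codon 4: ACU Thr / UGC Cys — nonsynonymous.
Codon 5: CUC Leu / UUG Leu — synonymous.
Synonymous differences: 1.

1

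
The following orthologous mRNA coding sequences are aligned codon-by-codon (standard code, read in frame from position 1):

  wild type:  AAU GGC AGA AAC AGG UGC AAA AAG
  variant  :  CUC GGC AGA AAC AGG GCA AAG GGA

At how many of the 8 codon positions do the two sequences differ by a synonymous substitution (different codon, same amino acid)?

Codon 1: AAU Asn / CUC Leu — nonsynonymous.
Codon 2: GGC Gly / GGC Gly — identical.
Codon 3: AGA Arg / AGA Arg — identical.
Codon 4: AAC Asn / AAC Asn — identical.
Codon 5: AGG Arg / AGG Arg — identical.
Codon 6: UGC Cys / GCA Ala — nonsynonymous.
Codon 7: AAA Lys / AAG Lys — synonymous.
Codon 8: AAG Lys / GGA Gly — nonsynonymous.
Synonymous differences: 1.

1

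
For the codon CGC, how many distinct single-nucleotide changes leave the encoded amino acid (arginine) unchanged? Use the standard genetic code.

3

Position 1: none → 0 synonymous.
Position 2: none → 0 synonymous.
Position 3: CGT, CGA, CGG → 3 synonymous.
Total: 0 + 0 + 3 = 3.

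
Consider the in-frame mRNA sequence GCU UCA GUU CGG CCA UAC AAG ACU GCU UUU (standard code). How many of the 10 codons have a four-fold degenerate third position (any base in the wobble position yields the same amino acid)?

7

Codon 1 GCU (Ala): third position 4-fold.
Codon 2 UCA (Ser): third position 4-fold.
Codon 3 GUU (Val): third position 4-fold.
Codon 4 CGG (Arg): third position 4-fold.
Codon 5 CCA (Pro): third position 4-fold.
Codon 6 UAC (Tyr): third position 2-fold.
Codon 7 AAG (Lys): third position 2-fold.
Codon 8 ACU (Thr): third position 4-fold.
Codon 9 GCU (Ala): third position 4-fold.
Codon 10 UUU (Phe): third position 2-fold.
Four-fold degenerate third positions: 7.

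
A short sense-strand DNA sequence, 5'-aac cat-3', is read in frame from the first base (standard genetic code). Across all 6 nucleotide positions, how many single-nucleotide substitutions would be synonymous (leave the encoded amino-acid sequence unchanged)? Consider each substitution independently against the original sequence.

2

Codon 1 (AAC, Asn): 1 synonymous substitution.
Codon 2 (CAT, His): 1 synonymous substitution.
Total: 1 + 1 = 2.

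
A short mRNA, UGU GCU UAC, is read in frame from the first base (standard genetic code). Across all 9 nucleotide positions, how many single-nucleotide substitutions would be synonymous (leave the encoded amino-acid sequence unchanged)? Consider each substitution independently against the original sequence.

5

Codon 1 (UGU, Cys): 1 synonymous substitution.
Codon 2 (GCU, Ala): 3 synonymous substitutions.
Codon 3 (UAC, Tyr): 1 synonymous substitution.
Total: 1 + 3 + 1 = 5.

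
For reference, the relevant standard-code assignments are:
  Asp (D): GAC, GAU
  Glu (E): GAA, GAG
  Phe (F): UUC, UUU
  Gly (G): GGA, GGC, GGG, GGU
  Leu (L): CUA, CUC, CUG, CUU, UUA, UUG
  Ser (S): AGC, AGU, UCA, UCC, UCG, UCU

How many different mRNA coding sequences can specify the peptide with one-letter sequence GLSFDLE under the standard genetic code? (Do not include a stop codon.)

Gly: 4 codons.
Leu: 6 codons.
Ser: 6 codons.
Phe: 2 codons.
Asp: 2 codons.
Leu: 6 codons.
Glu: 2 codons.
4 × 6 × 6 × 2 × 2 × 6 × 2 = 6912.

6912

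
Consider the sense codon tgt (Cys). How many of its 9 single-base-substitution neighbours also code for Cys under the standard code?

1

Position 1: none → 0 synonymous.
Position 2: none → 0 synonymous.
Position 3: TGC → 1 synonymous.
Total: 0 + 0 + 1 = 1.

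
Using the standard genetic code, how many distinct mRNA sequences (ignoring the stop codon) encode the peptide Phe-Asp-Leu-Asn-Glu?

Phe: 2 codons.
Asp: 2 codons.
Leu: 6 codons.
Asn: 2 codons.
Glu: 2 codons.
2 × 2 × 6 × 2 × 2 = 96.

96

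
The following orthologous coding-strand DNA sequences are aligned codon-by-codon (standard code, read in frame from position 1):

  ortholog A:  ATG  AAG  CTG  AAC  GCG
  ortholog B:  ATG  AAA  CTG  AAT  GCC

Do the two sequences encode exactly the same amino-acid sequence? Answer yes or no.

Codon 1: ATG Met / ATG Met — identical.
Codon 2: AAG Lys / AAA Lys — synonymous.
Codon 3: CTG Leu / CTG Leu — identical.
Codon 4: AAC Asn / AAT Asn — synonymous.
Codon 5: GCG Ala / GCC Ala — synonymous.
Nonsynonymous differences: 0 → same protein.

yes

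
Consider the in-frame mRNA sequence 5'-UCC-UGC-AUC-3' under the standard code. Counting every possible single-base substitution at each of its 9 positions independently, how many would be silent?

Codon 1 (UCC, Ser): 3 synonymous substitutions.
Codon 2 (UGC, Cys): 1 synonymous substitution.
Codon 3 (AUC, Ile): 2 synonymous substitutions.
Total: 3 + 1 + 2 = 6.

6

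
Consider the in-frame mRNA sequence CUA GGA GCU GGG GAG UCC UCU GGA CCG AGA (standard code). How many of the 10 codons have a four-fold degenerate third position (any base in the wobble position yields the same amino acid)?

Codon 1 CUA (Leu): third position 4-fold.
Codon 2 GGA (Gly): third position 4-fold.
Codon 3 GCU (Ala): third position 4-fold.
Codon 4 GGG (Gly): third position 4-fold.
Codon 5 GAG (Glu): third position 2-fold.
Codon 6 UCC (Ser): third position 4-fold.
Codon 7 UCU (Ser): third position 4-fold.
Codon 8 GGA (Gly): third position 4-fold.
Codon 9 CCG (Pro): third position 4-fold.
Codon 10 AGA (Arg): third position 2-fold.
Four-fold degenerate third positions: 8.

8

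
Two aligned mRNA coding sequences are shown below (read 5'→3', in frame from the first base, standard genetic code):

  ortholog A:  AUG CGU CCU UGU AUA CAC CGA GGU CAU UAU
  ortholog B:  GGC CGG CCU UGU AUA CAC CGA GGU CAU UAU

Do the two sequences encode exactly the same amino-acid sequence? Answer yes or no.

Codon 1: AUG Met / GGC Gly — nonsynonymous.
Codon 2: CGU Arg / CGG Arg — synonymous.
Codon 3: CCU Pro / CCU Pro — identical.
Codon 4: UGU Cys / UGU Cys — identical.
Codon 5: AUA Ile / AUA Ile — identical.
Codon 6: CAC His / CAC His — identical.
Codon 7: CGA Arg / CGA Arg — identical.
Codon 8: GGU Gly / GGU Gly — identical.
Codon 9: CAU His / CAU His — identical.
Codon 10: UAU Tyr / UAU Tyr — identical.
Nonsynonymous differences: 1 → different protein.

no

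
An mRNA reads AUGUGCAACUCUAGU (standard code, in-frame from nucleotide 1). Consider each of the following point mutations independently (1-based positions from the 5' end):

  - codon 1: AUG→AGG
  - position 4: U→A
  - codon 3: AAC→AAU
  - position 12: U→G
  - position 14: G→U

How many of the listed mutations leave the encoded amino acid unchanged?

Codon 1: AUG (Met) → AGG (Arg) — missense.
Codon 2: UGC (Cys) → AGC (Ser) — missense.
Codon 3: AAC (Asn) → AAU (Asn) — synonymous.
Codon 4: UCU (Ser) → UCG (Ser) — synonymous.
Codon 5: AGU (Ser) → AUU (Ile) — missense.
Synonymous: 2 of 5.

2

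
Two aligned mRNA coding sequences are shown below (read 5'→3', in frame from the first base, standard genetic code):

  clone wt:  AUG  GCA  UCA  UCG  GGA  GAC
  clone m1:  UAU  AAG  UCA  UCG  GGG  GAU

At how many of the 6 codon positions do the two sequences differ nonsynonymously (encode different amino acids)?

Codon 1: AUG Met / UAU Tyr — nonsynonymous.
Codon 2: GCA Ala / AAG Lys — nonsynonymous.
Codon 3: UCA Ser / UCA Ser — identical.
Codon 4: UCG Ser / UCG Ser — identical.
Codon 5: GGA Gly / GGG Gly — synonymous.
Codon 6: GAC Asp / GAU Asp — synonymous.
Nonsynonymous differences: 2.

2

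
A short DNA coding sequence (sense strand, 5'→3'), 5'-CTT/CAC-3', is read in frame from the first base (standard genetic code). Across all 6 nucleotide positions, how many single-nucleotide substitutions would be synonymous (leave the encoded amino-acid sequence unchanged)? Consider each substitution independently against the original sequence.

Codon 1 (CTT, Leu): 3 synonymous substitutions.
Codon 2 (CAC, His): 1 synonymous substitution.
Total: 3 + 1 = 4.

4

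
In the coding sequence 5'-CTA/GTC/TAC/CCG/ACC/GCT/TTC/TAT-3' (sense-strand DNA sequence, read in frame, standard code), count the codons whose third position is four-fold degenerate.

5

Codon 1 CTA (Leu): third position 4-fold.
Codon 2 GTC (Val): third position 4-fold.
Codon 3 TAC (Tyr): third position 2-fold.
Codon 4 CCG (Pro): third position 4-fold.
Codon 5 ACC (Thr): third position 4-fold.
Codon 6 GCT (Ala): third position 4-fold.
Codon 7 TTC (Phe): third position 2-fold.
Codon 8 TAT (Tyr): third position 2-fold.
Four-fold degenerate third positions: 5.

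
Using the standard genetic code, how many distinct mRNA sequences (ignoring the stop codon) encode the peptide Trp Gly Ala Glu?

Trp: 1 codon.
Gly: 4 codons.
Ala: 4 codons.
Glu: 2 codons.
1 × 4 × 4 × 2 = 32.

32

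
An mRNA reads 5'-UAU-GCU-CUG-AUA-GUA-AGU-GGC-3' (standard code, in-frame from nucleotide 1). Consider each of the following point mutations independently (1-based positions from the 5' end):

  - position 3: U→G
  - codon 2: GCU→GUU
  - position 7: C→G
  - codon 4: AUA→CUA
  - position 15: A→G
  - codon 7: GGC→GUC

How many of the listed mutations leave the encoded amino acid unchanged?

Codon 1: UAU (Tyr) → UAG (Stop) — nonsense.
Codon 2: GCU (Ala) → GUU (Val) — missense.
Codon 3: CUG (Leu) → GUG (Val) — missense.
Codon 4: AUA (Ile) → CUA (Leu) — missense.
Codon 5: GUA (Val) → GUG (Val) — synonymous.
Codon 7: GGC (Gly) → GUC (Val) — missense.
Synonymous: 1 of 6.

1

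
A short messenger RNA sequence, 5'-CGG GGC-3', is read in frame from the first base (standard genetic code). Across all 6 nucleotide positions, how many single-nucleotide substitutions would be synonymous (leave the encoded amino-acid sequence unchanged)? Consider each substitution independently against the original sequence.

Codon 1 (CGG, Arg): 4 synonymous substitutions.
Codon 2 (GGC, Gly): 3 synonymous substitutions.
Total: 4 + 3 = 7.

7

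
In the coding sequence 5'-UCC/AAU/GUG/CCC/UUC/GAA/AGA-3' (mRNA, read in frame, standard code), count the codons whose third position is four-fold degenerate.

3

Codon 1 UCC (Ser): third position 4-fold.
Codon 2 AAU (Asn): third position 2-fold.
Codon 3 GUG (Val): third position 4-fold.
Codon 4 CCC (Pro): third position 4-fold.
Codon 5 UUC (Phe): third position 2-fold.
Codon 6 GAA (Glu): third position 2-fold.
Codon 7 AGA (Arg): third position 2-fold.
Four-fold degenerate third positions: 3.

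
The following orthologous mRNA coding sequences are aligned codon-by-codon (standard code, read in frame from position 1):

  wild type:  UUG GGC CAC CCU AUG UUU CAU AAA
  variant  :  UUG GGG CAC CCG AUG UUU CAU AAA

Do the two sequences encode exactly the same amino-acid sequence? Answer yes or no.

yes

Codon 1: UUG Leu / UUG Leu — identical.
Codon 2: GGC Gly / GGG Gly — synonymous.
Codon 3: CAC His / CAC His — identical.
Codon 4: CCU Pro / CCG Pro — synonymous.
Codon 5: AUG Met / AUG Met — identical.
Codon 6: UUU Phe / UUU Phe — identical.
Codon 7: CAU His / CAU His — identical.
Codon 8: AAA Lys / AAA Lys — identical.
Nonsynonymous differences: 0 → same protein.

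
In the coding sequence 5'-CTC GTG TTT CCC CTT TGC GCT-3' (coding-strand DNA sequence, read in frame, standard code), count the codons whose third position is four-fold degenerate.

Codon 1 CTC (Leu): third position 4-fold.
Codon 2 GTG (Val): third position 4-fold.
Codon 3 TTT (Phe): third position 2-fold.
Codon 4 CCC (Pro): third position 4-fold.
Codon 5 CTT (Leu): third position 4-fold.
Codon 6 TGC (Cys): third position 2-fold.
Codon 7 GCT (Ala): third position 4-fold.
Four-fold degenerate third positions: 5.

5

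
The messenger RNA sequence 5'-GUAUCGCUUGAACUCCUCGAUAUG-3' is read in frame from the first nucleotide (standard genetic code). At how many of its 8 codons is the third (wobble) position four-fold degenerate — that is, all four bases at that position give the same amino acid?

5

Codon 1 GUA (Val): third position 4-fold.
Codon 2 UCG (Ser): third position 4-fold.
Codon 3 CUU (Leu): third position 4-fold.
Codon 4 GAA (Glu): third position 2-fold.
Codon 5 CUC (Leu): third position 4-fold.
Codon 6 CUC (Leu): third position 4-fold.
Codon 7 GAU (Asp): third position 2-fold.
Codon 8 AUG (Met): third position 1-fold.
Four-fold degenerate third positions: 5.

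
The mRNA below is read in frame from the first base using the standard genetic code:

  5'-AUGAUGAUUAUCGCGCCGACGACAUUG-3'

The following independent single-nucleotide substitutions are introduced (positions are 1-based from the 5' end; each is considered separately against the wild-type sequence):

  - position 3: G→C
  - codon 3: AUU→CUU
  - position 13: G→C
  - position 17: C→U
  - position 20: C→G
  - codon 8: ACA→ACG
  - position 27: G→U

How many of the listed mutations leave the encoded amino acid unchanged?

1

Codon 1: AUG (Met) → AUC (Ile) — missense.
Codon 3: AUU (Ile) → CUU (Leu) — missense.
Codon 5: GCG (Ala) → CCG (Pro) — missense.
Codon 6: CCG (Pro) → CUG (Leu) — missense.
Codon 7: ACG (Thr) → AGG (Arg) — missense.
Codon 8: ACA (Thr) → ACG (Thr) — synonymous.
Codon 9: UUG (Leu) → UUU (Phe) — missense.
Synonymous: 1 of 7.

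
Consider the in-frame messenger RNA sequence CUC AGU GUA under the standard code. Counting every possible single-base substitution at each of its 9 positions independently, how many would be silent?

7

Codon 1 (CUC, Leu): 3 synonymous substitutions.
Codon 2 (AGU, Ser): 1 synonymous substitution.
Codon 3 (GUA, Val): 3 synonymous substitutions.
Total: 3 + 1 + 3 = 7.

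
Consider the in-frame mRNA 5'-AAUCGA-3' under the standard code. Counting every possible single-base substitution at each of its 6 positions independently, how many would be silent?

Codon 1 (AAU, Asn): 1 synonymous substitution.
Codon 2 (CGA, Arg): 4 synonymous substitutions.
Total: 1 + 4 = 5.

5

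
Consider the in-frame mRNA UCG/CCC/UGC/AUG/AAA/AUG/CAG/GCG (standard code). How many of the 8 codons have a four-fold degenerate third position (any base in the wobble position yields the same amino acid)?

Codon 1 UCG (Ser): third position 4-fold.
Codon 2 CCC (Pro): third position 4-fold.
Codon 3 UGC (Cys): third position 2-fold.
Codon 4 AUG (Met): third position 1-fold.
Codon 5 AAA (Lys): third position 2-fold.
Codon 6 AUG (Met): third position 1-fold.
Codon 7 CAG (Gln): third position 2-fold.
Codon 8 GCG (Ala): third position 4-fold.
Four-fold degenerate third positions: 3.

3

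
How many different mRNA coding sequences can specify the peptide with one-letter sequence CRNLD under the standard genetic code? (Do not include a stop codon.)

Cys: 2 codons.
Arg: 6 codons.
Asn: 2 codons.
Leu: 6 codons.
Asp: 2 codons.
2 × 6 × 2 × 6 × 2 = 288.

288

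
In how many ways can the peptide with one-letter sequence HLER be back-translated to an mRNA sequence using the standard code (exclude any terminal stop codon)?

His: 2 codons.
Leu: 6 codons.
Glu: 2 codons.
Arg: 6 codons.
2 × 6 × 2 × 6 = 144.

144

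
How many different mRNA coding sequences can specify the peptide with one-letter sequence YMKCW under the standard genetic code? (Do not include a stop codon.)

Tyr: 2 codons.
Met: 1 codon.
Lys: 2 codons.
Cys: 2 codons.
Trp: 1 codon.
2 × 1 × 2 × 2 × 1 = 8.

8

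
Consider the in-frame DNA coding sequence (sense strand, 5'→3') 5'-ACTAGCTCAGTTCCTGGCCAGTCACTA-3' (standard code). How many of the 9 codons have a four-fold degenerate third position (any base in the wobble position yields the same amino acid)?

Codon 1 ACT (Thr): third position 4-fold.
Codon 2 AGC (Ser): third position 2-fold.
Codon 3 TCA (Ser): third position 4-fold.
Codon 4 GTT (Val): third position 4-fold.
Codon 5 CCT (Pro): third position 4-fold.
Codon 6 GGC (Gly): third position 4-fold.
Codon 7 CAG (Gln): third position 2-fold.
Codon 8 TCA (Ser): third position 4-fold.
Codon 9 CTA (Leu): third position 4-fold.
Four-fold degenerate third positions: 7.

7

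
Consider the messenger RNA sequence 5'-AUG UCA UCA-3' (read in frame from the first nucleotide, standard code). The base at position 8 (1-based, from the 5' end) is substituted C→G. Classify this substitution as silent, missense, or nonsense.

Position 8 falls in codon 3: UCA → Ser.
After the substitution the codon is UGA → Stop.
The new codon is a stop codon, so this is a nonsense mutation.

nonsense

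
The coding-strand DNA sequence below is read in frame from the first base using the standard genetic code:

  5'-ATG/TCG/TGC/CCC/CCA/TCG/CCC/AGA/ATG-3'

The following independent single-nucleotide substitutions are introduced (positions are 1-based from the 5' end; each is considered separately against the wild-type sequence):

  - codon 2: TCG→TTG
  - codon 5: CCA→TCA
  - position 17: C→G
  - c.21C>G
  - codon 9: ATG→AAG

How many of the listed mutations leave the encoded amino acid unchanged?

1

Codon 2: TCG (Ser) → TTG (Leu) — missense.
Codon 5: CCA (Pro) → TCA (Ser) — missense.
Codon 6: TCG (Ser) → TGG (Trp) — missense.
Codon 7: CCC (Pro) → CCG (Pro) — synonymous.
Codon 9: ATG (Met) → AAG (Lys) — missense.
Synonymous: 1 of 5.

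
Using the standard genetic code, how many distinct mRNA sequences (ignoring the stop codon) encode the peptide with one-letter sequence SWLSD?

Ser: 6 codons.
Trp: 1 codon.
Leu: 6 codons.
Ser: 6 codons.
Asp: 2 codons.
6 × 1 × 6 × 6 × 2 = 432.

432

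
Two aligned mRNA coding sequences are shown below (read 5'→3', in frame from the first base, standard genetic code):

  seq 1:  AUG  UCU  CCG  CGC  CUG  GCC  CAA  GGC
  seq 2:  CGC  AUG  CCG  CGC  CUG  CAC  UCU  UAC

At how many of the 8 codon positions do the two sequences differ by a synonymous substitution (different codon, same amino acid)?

Codon 1: AUG Met / CGC Arg — nonsynonymous.
Codon 2: UCU Ser / AUG Met — nonsynonymous.
Codon 3: CCG Pro / CCG Pro — identical.
Codon 4: CGC Arg / CGC Arg — identical.
Codon 5: CUG Leu / CUG Leu — identical.
Codon 6: GCC Ala / CAC His — nonsynonymous.
Codon 7: CAA Gln / UCU Ser — nonsynonymous.
Codon 8: GGC Gly / UAC Tyr — nonsynonymous.
Synonymous differences: 0.

0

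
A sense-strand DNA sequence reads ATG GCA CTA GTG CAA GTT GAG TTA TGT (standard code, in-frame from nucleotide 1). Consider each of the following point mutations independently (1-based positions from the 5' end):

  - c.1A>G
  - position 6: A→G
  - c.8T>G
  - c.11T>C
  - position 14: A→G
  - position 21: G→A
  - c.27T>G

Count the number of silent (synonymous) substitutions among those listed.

2

Codon 1: ATG (Met) → GTG (Val) — missense.
Codon 2: GCA (Ala) → GCG (Ala) — synonymous.
Codon 3: CTA (Leu) → CGA (Arg) — missense.
Codon 4: GTG (Val) → GCG (Ala) — missense.
Codon 5: CAA (Gln) → CGA (Arg) — missense.
Codon 7: GAG (Glu) → GAA (Glu) — synonymous.
Codon 9: TGT (Cys) → TGG (Trp) — missense.
Synonymous: 2 of 7.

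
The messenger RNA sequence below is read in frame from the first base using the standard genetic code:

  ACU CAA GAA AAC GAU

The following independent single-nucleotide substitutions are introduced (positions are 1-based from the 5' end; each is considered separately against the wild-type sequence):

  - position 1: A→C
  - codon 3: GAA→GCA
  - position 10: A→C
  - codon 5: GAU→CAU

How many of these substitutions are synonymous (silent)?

Codon 1: ACU (Thr) → CCU (Pro) — missense.
Codon 3: GAA (Glu) → GCA (Ala) — missense.
Codon 4: AAC (Asn) → CAC (His) — missense.
Codon 5: GAU (Asp) → CAU (His) — missense.
Synonymous: 0 of 4.

0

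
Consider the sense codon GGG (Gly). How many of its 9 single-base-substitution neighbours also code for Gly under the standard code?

Position 1: none → 0 synonymous.
Position 2: none → 0 synonymous.
Position 3: GGU, GGC, GGA → 3 synonymous.
Total: 0 + 0 + 3 = 3.

3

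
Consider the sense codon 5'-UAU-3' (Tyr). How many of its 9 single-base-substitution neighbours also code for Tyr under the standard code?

Position 1: none → 0 synonymous.
Position 2: none → 0 synonymous.
Position 3: UAC → 1 synonymous.
Total: 0 + 0 + 1 = 1.

1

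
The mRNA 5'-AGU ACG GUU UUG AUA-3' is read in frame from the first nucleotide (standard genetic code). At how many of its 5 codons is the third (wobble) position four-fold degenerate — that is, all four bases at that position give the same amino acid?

Codon 1 AGU (Ser): third position 2-fold.
Codon 2 ACG (Thr): third position 4-fold.
Codon 3 GUU (Val): third position 4-fold.
Codon 4 UUG (Leu): third position 2-fold.
Codon 5 AUA (Ile): third position 3-fold.
Four-fold degenerate third positions: 2.

2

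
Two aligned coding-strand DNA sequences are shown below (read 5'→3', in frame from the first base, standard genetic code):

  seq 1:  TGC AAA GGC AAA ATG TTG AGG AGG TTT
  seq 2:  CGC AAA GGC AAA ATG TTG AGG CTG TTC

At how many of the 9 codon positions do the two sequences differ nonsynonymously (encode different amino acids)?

2

Codon 1: TGC Cys / CGC Arg — nonsynonymous.
Codon 2: AAA Lys / AAA Lys — identical.
Codon 3: GGC Gly / GGC Gly — identical.
Codon 4: AAA Lys / AAA Lys — identical.
Codon 5: ATG Met / ATG Met — identical.
Codon 6: TTG Leu / TTG Leu — identical.
Codon 7: AGG Arg / AGG Arg — identical.
Codon 8: AGG Arg / CTG Leu — nonsynonymous.
Codon 9: TTT Phe / TTC Phe — synonymous.
Nonsynonymous differences: 2.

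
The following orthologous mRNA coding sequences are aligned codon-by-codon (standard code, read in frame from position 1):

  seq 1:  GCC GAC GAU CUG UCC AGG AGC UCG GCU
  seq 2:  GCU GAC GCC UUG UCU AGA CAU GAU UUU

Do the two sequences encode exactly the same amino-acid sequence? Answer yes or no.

no

Codon 1: GCC Ala / GCU Ala — synonymous.
Codon 2: GAC Asp / GAC Asp — identical.
Codon 3: GAU Asp / GCC Ala — nonsynonymous.
Codon 4: CUG Leu / UUG Leu — synonymous.
Codon 5: UCC Ser / UCU Ser — synonymous.
Codon 6: AGG Arg / AGA Arg — synonymous.
Codon 7: AGC Ser / CAU His — nonsynonymous.
Codon 8: UCG Ser / GAU Asp — nonsynonymous.
Codon 9: GCU Ala / UUU Phe — nonsynonymous.
Nonsynonymous differences: 4 → different protein.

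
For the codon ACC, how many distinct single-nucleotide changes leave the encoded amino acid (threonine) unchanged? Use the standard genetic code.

3

Position 1: none → 0 synonymous.
Position 2: none → 0 synonymous.
Position 3: ACT, ACA, ACG → 3 synonymous.
Total: 0 + 0 + 3 = 3.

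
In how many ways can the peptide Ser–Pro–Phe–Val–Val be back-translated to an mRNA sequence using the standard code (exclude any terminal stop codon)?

Ser: 6 codons.
Pro: 4 codons.
Phe: 2 codons.
Val: 4 codons.
Val: 4 codons.
6 × 4 × 2 × 4 × 4 = 768.

768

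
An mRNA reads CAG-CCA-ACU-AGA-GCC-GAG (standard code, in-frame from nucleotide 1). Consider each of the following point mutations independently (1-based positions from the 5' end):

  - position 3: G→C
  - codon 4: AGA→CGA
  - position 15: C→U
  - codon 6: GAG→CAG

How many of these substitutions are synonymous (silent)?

Codon 1: CAG (Gln) → CAC (His) — missense.
Codon 4: AGA (Arg) → CGA (Arg) — synonymous.
Codon 5: GCC (Ala) → GCU (Ala) — synonymous.
Codon 6: GAG (Glu) → CAG (Gln) — missense.
Synonymous: 2 of 4.

2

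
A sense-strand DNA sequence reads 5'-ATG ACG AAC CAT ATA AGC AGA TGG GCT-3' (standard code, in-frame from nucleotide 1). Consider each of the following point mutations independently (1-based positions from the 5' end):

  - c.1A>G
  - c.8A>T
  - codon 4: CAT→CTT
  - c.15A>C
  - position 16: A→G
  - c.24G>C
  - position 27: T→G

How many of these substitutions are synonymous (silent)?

Codon 1: ATG (Met) → GTG (Val) — missense.
Codon 3: AAC (Asn) → ATC (Ile) — missense.
Codon 4: CAT (His) → CTT (Leu) — missense.
Codon 5: ATA (Ile) → ATC (Ile) — synonymous.
Codon 6: AGC (Ser) → GGC (Gly) — missense.
Codon 8: TGG (Trp) → TGC (Cys) — missense.
Codon 9: GCT (Ala) → GCG (Ala) — synonymous.
Synonymous: 2 of 7.

2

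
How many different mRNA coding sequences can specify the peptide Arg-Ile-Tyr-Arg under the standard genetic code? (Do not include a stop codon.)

216

Arg: 6 codons.
Ile: 3 codons.
Tyr: 2 codons.
Arg: 6 codons.
6 × 3 × 2 × 6 = 216.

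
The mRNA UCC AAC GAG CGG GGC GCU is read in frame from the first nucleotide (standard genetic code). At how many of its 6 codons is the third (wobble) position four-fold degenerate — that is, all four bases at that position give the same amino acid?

4

Codon 1 UCC (Ser): third position 4-fold.
Codon 2 AAC (Asn): third position 2-fold.
Codon 3 GAG (Glu): third position 2-fold.
Codon 4 CGG (Arg): third position 4-fold.
Codon 5 GGC (Gly): third position 4-fold.
Codon 6 GCU (Ala): third position 4-fold.
Four-fold degenerate third positions: 4.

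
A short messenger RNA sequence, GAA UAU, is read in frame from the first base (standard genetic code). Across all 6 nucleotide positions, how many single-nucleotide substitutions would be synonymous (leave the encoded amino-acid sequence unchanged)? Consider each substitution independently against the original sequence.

2

Codon 1 (GAA, Glu): 1 synonymous substitution.
Codon 2 (UAU, Tyr): 1 synonymous substitution.
Total: 1 + 1 = 2.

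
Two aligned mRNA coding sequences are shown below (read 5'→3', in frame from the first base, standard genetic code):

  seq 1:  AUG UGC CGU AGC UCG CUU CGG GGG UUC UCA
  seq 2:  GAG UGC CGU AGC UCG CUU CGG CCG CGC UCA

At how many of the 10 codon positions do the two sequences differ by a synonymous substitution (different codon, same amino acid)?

Codon 1: AUG Met / GAG Glu — nonsynonymous.
Codon 2: UGC Cys / UGC Cys — identical.
Codon 3: CGU Arg / CGU Arg — identical.
Codon 4: AGC Ser / AGC Ser — identical.
Codon 5: UCG Ser / UCG Ser — identical.
Codon 6: CUU Leu / CUU Leu — identical.
Codon 7: CGG Arg / CGG Arg — identical.
Codon 8: GGG Gly / CCG Pro — nonsynonymous.
Codon 9: UUC Phe / CGC Arg — nonsynonymous.
Codon 10: UCA Ser / UCA Ser — identical.
Synonymous differences: 0.

0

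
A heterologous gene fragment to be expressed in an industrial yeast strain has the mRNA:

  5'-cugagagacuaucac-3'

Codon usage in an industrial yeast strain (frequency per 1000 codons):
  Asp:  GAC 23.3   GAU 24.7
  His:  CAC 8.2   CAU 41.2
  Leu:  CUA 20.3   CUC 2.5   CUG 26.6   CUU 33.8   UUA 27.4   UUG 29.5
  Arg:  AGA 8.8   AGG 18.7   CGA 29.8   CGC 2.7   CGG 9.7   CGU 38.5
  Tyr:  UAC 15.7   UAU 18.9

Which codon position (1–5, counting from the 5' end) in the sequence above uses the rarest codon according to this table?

5

Codon 1 CUG (Leu): 26.6 per 1000.
Codon 2 AGA (Arg): 8.8 per 1000.
Codon 3 GAC (Asp): 23.3 per 1000.
Codon 4 UAU (Tyr): 18.9 per 1000.
Codon 5 CAC (His): 8.2 per 1000.
Lowest frequency is 8.2 at codon 5.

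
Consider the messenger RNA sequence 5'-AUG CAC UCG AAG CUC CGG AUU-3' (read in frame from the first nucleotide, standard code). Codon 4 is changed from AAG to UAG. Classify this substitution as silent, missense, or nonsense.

Position 10 falls in codon 4: AAG → Lys.
After the substitution the codon is UAG → Stop.
The new codon is a stop codon, so this is a nonsense mutation.

nonsense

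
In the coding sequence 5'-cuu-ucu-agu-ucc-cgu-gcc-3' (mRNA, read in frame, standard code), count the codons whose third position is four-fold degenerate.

5

Codon 1 CUU (Leu): third position 4-fold.
Codon 2 UCU (Ser): third position 4-fold.
Codon 3 AGU (Ser): third position 2-fold.
Codon 4 UCC (Ser): third position 4-fold.
Codon 5 CGU (Arg): third position 4-fold.
Codon 6 GCC (Ala): third position 4-fold.
Four-fold degenerate third positions: 5.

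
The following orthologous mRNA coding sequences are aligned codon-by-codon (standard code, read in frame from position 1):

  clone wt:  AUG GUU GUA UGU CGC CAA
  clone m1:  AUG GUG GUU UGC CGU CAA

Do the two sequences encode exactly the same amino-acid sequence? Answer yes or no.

Codon 1: AUG Met / AUG Met — identical.
Codon 2: GUU Val / GUG Val — synonymous.
Codon 3: GUA Val / GUU Val — synonymous.
Codon 4: UGU Cys / UGC Cys — synonymous.
Codon 5: CGC Arg / CGU Arg — synonymous.
Codon 6: CAA Gln / CAA Gln — identical.
Nonsynonymous differences: 0 → same protein.

yes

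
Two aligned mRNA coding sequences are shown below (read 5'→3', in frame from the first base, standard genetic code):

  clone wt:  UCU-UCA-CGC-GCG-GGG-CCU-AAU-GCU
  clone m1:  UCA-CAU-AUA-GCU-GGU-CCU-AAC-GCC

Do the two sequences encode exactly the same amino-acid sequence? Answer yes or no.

Codon 1: UCU Ser / UCA Ser — synonymous.
Codon 2: UCA Ser / CAU His — nonsynonymous.
Codon 3: CGC Arg / AUA Ile — nonsynonymous.
Codon 4: GCG Ala / GCU Ala — synonymous.
Codon 5: GGG Gly / GGU Gly — synonymous.
Codon 6: CCU Pro / CCU Pro — identical.
Codon 7: AAU Asn / AAC Asn — synonymous.
Codon 8: GCU Ala / GCC Ala — synonymous.
Nonsynonymous differences: 2 → different protein.

no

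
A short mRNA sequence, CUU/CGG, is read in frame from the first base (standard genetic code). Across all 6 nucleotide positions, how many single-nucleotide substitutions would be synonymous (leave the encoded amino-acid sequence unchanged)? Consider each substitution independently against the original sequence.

7

Codon 1 (CUU, Leu): 3 synonymous substitutions.
Codon 2 (CGG, Arg): 4 synonymous substitutions.
Total: 3 + 4 = 7.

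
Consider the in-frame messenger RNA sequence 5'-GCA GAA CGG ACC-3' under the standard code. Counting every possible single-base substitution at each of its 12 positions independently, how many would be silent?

11

Codon 1 (GCA, Ala): 3 synonymous substitutions.
Codon 2 (GAA, Glu): 1 synonymous substitution.
Codon 3 (CGG, Arg): 4 synonymous substitutions.
Codon 4 (ACC, Thr): 3 synonymous substitutions.
Total: 3 + 1 + 4 + 3 = 11.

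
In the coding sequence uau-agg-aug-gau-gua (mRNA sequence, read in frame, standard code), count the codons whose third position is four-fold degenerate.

1

Codon 1 UAU (Tyr): third position 2-fold.
Codon 2 AGG (Arg): third position 2-fold.
Codon 3 AUG (Met): third position 1-fold.
Codon 4 GAU (Asp): third position 2-fold.
Codon 5 GUA (Val): third position 4-fold.
Four-fold degenerate third positions: 1.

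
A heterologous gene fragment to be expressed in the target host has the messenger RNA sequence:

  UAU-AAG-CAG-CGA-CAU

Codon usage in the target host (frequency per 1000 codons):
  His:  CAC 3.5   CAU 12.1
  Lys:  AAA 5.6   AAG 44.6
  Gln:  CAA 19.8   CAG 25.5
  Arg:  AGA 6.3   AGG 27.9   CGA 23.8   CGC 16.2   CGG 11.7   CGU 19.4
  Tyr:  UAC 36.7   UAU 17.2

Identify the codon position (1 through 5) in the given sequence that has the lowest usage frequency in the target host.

Codon 1 UAU (Tyr): 17.2 per 1000.
Codon 2 AAG (Lys): 44.6 per 1000.
Codon 3 CAG (Gln): 25.5 per 1000.
Codon 4 CGA (Arg): 23.8 per 1000.
Codon 5 CAU (His): 12.1 per 1000.
Lowest frequency is 12.1 at codon 5.

5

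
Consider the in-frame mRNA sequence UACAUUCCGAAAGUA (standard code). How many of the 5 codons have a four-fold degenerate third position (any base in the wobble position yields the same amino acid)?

Codon 1 UAC (Tyr): third position 2-fold.
Codon 2 AUU (Ile): third position 3-fold.
Codon 3 CCG (Pro): third position 4-fold.
Codon 4 AAA (Lys): third position 2-fold.
Codon 5 GUA (Val): third position 4-fold.
Four-fold degenerate third positions: 2.

2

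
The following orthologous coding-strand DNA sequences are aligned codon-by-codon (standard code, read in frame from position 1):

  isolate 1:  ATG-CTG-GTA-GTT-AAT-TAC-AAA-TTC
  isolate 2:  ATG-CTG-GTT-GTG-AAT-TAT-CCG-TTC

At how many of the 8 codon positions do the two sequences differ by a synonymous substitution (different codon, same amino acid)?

3

Codon 1: ATG Met / ATG Met — identical.
Codon 2: CTG Leu / CTG Leu — identical.
Codon 3: GTA Val / GTT Val — synonymous.
Codon 4: GTT Val / GTG Val — synonymous.
Codon 5: AAT Asn / AAT Asn — identical.
Codon 6: TAC Tyr / TAT Tyr — synonymous.
Codon 7: AAA Lys / CCG Pro — nonsynonymous.
Codon 8: TTC Phe / TTC Phe — identical.
Synonymous differences: 3.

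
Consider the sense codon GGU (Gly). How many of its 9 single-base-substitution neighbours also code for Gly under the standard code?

Position 1: none → 0 synonymous.
Position 2: none → 0 synonymous.
Position 3: GGC, GGA, GGG → 3 synonymous.
Total: 0 + 0 + 3 = 3.

3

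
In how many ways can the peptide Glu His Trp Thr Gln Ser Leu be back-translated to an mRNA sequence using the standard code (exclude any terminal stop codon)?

1152

Glu: 2 codons.
His: 2 codons.
Trp: 1 codon.
Thr: 4 codons.
Gln: 2 codons.
Ser: 6 codons.
Leu: 6 codons.
2 × 2 × 1 × 4 × 2 × 6 × 6 = 1152.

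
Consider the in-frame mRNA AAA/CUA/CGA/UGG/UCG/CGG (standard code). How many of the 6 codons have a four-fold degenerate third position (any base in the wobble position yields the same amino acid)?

Codon 1 AAA (Lys): third position 2-fold.
Codon 2 CUA (Leu): third position 4-fold.
Codon 3 CGA (Arg): third position 4-fold.
Codon 4 UGG (Trp): third position 1-fold.
Codon 5 UCG (Ser): third position 4-fold.
Codon 6 CGG (Arg): third position 4-fold.
Four-fold degenerate third positions: 4.

4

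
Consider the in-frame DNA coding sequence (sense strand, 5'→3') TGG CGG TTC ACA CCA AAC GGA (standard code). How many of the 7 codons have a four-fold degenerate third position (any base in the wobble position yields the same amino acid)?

4

Codon 1 TGG (Trp): third position 1-fold.
Codon 2 CGG (Arg): third position 4-fold.
Codon 3 TTC (Phe): third position 2-fold.
Codon 4 ACA (Thr): third position 4-fold.
Codon 5 CCA (Pro): third position 4-fold.
Codon 6 AAC (Asn): third position 2-fold.
Codon 7 GGA (Gly): third position 4-fold.
Four-fold degenerate third positions: 4.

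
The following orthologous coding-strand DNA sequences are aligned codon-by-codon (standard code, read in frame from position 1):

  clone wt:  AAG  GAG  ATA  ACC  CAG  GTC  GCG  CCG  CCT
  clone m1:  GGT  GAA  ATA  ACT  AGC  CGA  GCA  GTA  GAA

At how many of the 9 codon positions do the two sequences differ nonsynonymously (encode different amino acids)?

5

Codon 1: AAG Lys / GGT Gly — nonsynonymous.
Codon 2: GAG Glu / GAA Glu — synonymous.
Codon 3: ATA Ile / ATA Ile — identical.
Codon 4: ACC Thr / ACT Thr — synonymous.
Codon 5: CAG Gln / AGC Ser — nonsynonymous.
Codon 6: GTC Val / CGA Arg — nonsynonymous.
Codon 7: GCG Ala / GCA Ala — synonymous.
Codon 8: CCG Pro / GTA Val — nonsynonymous.
Codon 9: CCT Pro / GAA Glu — nonsynonymous.
Nonsynonymous differences: 5.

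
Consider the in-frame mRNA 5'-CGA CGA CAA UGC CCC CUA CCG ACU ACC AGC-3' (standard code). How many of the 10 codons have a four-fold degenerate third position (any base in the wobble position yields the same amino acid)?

Codon 1 CGA (Arg): third position 4-fold.
Codon 2 CGA (Arg): third position 4-fold.
Codon 3 CAA (Gln): third position 2-fold.
Codon 4 UGC (Cys): third position 2-fold.
Codon 5 CCC (Pro): third position 4-fold.
Codon 6 CUA (Leu): third position 4-fold.
Codon 7 CCG (Pro): third position 4-fold.
Codon 8 ACU (Thr): third position 4-fold.
Codon 9 ACC (Thr): third position 4-fold.
Codon 10 AGC (Ser): third position 2-fold.
Four-fold degenerate third positions: 7.

7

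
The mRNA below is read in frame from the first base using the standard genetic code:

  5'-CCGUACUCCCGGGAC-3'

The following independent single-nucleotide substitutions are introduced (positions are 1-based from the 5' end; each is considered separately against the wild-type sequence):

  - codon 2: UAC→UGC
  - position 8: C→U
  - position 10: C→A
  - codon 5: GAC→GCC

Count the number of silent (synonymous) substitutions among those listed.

1

Codon 2: UAC (Tyr) → UGC (Cys) — missense.
Codon 3: UCC (Ser) → UUC (Phe) — missense.
Codon 4: CGG (Arg) → AGG (Arg) — synonymous.
Codon 5: GAC (Asp) → GCC (Ala) — missense.
Synonymous: 1 of 4.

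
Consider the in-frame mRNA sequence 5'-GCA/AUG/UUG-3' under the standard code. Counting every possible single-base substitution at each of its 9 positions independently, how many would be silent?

Codon 1 (GCA, Ala): 3 synonymous substitutions.
Codon 2 (AUG, Met): 0 synonymous substitutions.
Codon 3 (UUG, Leu): 2 synonymous substitutions.
Total: 3 + 0 + 2 = 5.

5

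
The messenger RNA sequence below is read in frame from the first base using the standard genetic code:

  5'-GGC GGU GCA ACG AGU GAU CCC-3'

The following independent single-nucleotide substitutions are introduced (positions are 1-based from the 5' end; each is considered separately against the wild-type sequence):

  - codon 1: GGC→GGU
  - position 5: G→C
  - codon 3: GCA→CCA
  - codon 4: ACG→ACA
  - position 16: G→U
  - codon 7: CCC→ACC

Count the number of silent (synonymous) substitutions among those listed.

2

Codon 1: GGC (Gly) → GGU (Gly) — synonymous.
Codon 2: GGU (Gly) → GCU (Ala) — missense.
Codon 3: GCA (Ala) → CCA (Pro) — missense.
Codon 4: ACG (Thr) → ACA (Thr) — synonymous.
Codon 6: GAU (Asp) → UAU (Tyr) — missense.
Codon 7: CCC (Pro) → ACC (Thr) — missense.
Synonymous: 2 of 6.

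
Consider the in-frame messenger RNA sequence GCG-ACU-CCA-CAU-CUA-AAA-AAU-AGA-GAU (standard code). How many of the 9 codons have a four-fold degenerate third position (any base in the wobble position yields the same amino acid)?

Codon 1 GCG (Ala): third position 4-fold.
Codon 2 ACU (Thr): third position 4-fold.
Codon 3 CCA (Pro): third position 4-fold.
Codon 4 CAU (His): third position 2-fold.
Codon 5 CUA (Leu): third position 4-fold.
Codon 6 AAA (Lys): third position 2-fold.
Codon 7 AAU (Asn): third position 2-fold.
Codon 8 AGA (Arg): third position 2-fold.
Codon 9 GAU (Asp): third position 2-fold.
Four-fold degenerate third positions: 4.

4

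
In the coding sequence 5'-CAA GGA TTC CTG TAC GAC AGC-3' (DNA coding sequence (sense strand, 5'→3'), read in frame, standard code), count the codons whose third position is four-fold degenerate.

Codon 1 CAA (Gln): third position 2-fold.
Codon 2 GGA (Gly): third position 4-fold.
Codon 3 TTC (Phe): third position 2-fold.
Codon 4 CTG (Leu): third position 4-fold.
Codon 5 TAC (Tyr): third position 2-fold.
Codon 6 GAC (Asp): third position 2-fold.
Codon 7 AGC (Ser): third position 2-fold.
Four-fold degenerate third positions: 2.

2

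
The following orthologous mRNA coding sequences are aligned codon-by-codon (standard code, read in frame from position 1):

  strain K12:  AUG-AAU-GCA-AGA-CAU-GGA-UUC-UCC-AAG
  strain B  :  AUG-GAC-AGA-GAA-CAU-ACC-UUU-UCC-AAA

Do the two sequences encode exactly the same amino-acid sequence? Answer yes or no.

Codon 1: AUG Met / AUG Met — identical.
Codon 2: AAU Asn / GAC Asp — nonsynonymous.
Codon 3: GCA Ala / AGA Arg — nonsynonymous.
Codon 4: AGA Arg / GAA Glu — nonsynonymous.
Codon 5: CAU His / CAU His — identical.
Codon 6: GGA Gly / ACC Thr — nonsynonymous.
Codon 7: UUC Phe / UUU Phe — synonymous.
Codon 8: UCC Ser / UCC Ser — identical.
Codon 9: AAG Lys / AAA Lys — synonymous.
Nonsynonymous differences: 4 → different protein.

no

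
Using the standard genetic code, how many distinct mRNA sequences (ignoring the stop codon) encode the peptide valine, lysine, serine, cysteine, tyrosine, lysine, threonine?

Val: 4 codons.
Lys: 2 codons.
Ser: 6 codons.
Cys: 2 codons.
Tyr: 2 codons.
Lys: 2 codons.
Thr: 4 codons.
4 × 2 × 6 × 2 × 2 × 2 × 4 = 1536.

1536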